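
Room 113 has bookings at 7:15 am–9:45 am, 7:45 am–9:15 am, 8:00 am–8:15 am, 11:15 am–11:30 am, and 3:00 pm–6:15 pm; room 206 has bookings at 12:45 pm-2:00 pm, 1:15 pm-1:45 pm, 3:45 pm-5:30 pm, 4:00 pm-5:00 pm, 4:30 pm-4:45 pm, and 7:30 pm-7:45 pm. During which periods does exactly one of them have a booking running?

First set merges to 7:15 am-9:45 am, 11:15 am-11:30 am, 3:00 pm-6:15 pm.
Second set merges to 12:45 pm-2:00 pm, 3:45 pm-5:30 pm, 7:30 pm-7:45 pm.
Only in the first: 7:15 am-9:45 am, 11:15 am-11:30 am, 3:00 pm-3:45 pm, 5:30 pm-6:15 pm.
Only in the second: 12:45 pm-2:00 pm, 7:30 pm-7:45 pm.
Together these are the periods covered by exactly one.

7:15 am-9:45 am, 11:15 am-11:30 am, 12:45 pm-2:00 pm, 3:00 pm-3:45 pm, 5:30 pm-6:15 pm, 7:30 pm-7:45 pm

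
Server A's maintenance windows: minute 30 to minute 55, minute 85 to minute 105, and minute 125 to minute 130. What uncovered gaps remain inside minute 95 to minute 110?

minute 105 to minute 110

Covered (merged): minute 30 to minute 55, minute 85 to minute 105, minute 125 to minute 130.
Complement within minute 95 to minute 110: minute 105 to minute 110.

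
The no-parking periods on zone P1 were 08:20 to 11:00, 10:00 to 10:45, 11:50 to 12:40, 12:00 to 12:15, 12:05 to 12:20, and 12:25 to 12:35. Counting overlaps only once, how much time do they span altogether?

Merged: 08:20–11:00, 11:50–12:40.
Lengths: 2 h 40 min + 50 min = 3 h 30 min.

3 h 30 min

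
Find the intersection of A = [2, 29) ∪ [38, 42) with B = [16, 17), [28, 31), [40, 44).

[16, 17) ∪ [28, 29) ∪ [40, 42)

[2, 29) overlaps B on [16, 17), [28, 29).
[38, 42) overlaps B on [40, 42).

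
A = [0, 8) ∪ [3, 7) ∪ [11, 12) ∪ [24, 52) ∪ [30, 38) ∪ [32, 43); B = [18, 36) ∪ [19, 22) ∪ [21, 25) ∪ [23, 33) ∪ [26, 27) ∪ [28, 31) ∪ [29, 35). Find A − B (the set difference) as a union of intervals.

[0, 8) ∪ [11, 12) ∪ [36, 52)

A, merged: [0, 8), [11, 12), [24, 52).
B, merged: [18, 36).
[0, 8): no B overlap → unchanged.
[11, 12): no B overlap → unchanged.
[24, 52) minus B → [36, 52).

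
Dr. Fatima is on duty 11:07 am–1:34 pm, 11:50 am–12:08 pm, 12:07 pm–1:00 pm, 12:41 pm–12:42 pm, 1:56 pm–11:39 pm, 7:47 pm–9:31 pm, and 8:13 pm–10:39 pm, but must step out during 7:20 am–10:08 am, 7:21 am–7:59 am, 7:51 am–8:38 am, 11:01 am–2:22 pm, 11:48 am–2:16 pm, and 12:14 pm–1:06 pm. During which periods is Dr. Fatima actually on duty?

2:22 pm–11:39 pm

First set merges to 11:07 am–1:34 pm, 1:56 pm–11:39 pm.
Second set merges to 7:20 am–10:08 am, 11:01 am–2:22 pm.
11:07 am–1:34 pm: fully covered by B → removed.
1:56 pm–11:39 pm minus B → 2:22 pm–11:39 pm.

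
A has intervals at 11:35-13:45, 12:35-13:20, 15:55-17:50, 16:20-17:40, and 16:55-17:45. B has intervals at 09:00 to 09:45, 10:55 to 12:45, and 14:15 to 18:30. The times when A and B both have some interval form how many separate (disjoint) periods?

2

A, merged: 11:35-13:45, 15:55-17:50.
A ∩ B = 11:35-12:45, 15:55-17:50.
That is 2 disjoint pieces.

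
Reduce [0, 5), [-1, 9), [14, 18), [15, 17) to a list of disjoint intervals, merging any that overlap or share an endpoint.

Sort by start: [-1, 9), [0, 5), [14, 18), [15, 17).
[0, 5) overlaps/touches [-1, 9) → extend to [-1, 9).
[14, 18) is disjoint → start new block.
[15, 17) overlaps/touches [14, 18) → extend to [14, 18).

[-1, 9) ∪ [14, 18)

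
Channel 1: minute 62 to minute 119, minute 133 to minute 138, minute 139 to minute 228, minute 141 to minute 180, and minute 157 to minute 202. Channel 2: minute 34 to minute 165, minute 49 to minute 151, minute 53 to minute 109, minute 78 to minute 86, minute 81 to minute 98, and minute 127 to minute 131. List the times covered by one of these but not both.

minute 34 to minute 62, minute 119 to minute 133, minute 138 to minute 139, minute 165 to minute 228

A, merged: minute 62 to minute 119, minute 133 to minute 138, minute 139 to minute 228.
B, merged: minute 34 to minute 165.
A \ B = minute 165 to minute 228.
B \ A = minute 34 to minute 62, minute 119 to minute 133, minute 138 to minute 139.
Union of the two gives the symmetric difference.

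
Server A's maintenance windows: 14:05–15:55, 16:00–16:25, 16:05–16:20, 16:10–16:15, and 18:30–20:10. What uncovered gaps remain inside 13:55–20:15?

13:55–14:05, 15:55–16:00, 16:25–18:30, 20:10–20:15

Covered (merged): 14:05–15:55, 16:00–16:25, 18:30–20:10.
Gaps within 13:55–20:15: 13:55–14:05, 15:55–16:00, 16:25–18:30, 20:10–20:15.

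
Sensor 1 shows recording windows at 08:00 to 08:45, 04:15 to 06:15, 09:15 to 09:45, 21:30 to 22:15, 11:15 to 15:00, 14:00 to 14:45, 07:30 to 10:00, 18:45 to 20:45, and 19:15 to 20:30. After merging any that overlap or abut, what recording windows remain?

Sort by start: 04:15-06:15, 07:30-10:00, 08:00-08:45, 09:15-09:45, 11:15-15:00, 14:00-14:45, 18:45-20:45, 19:15-20:30, 21:30-22:15.
07:30-10:00 is disjoint → start new block.
08:00-08:45 overlaps/touches 07:30-10:00 → extend to 07:30-10:00.
09:15-09:45 overlaps/touches 07:30-10:00 → extend to 07:30-10:00.
11:15-15:00 is disjoint → start new block.
14:00-14:45 overlaps/touches 11:15-15:00 → extend to 11:15-15:00.
18:45-20:45 is disjoint → start new block.
19:15-20:30 overlaps/touches 18:45-20:45 → extend to 18:45-20:45.
21:30-22:15 is disjoint → start new block.

04:15-06:15, 07:30-10:00, 11:15-15:00, 18:45-20:45, 21:30-22:15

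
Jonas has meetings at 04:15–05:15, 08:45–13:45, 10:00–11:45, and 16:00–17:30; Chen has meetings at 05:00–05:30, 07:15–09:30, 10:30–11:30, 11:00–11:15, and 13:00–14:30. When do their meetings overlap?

First set merges to 04:15-05:15, 08:45-13:45, 16:00-17:30.
Second set merges to 05:00-05:30, 07:15-09:30, 10:30-11:30, 13:00-14:30.
04:15-05:15 ∩ B → 05:00-05:15.
08:45-13:45 ∩ B → 08:45-09:30, 10:30-11:30, 13:00-13:45.
16:00-17:30 meets no B interval.

05:00-05:15, 08:45-09:30, 10:30-11:30, 13:00-13:45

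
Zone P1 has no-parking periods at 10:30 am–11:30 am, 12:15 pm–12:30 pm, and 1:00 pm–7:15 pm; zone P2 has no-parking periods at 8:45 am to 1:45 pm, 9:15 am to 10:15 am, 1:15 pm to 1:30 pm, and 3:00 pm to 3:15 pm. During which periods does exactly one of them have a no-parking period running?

8:45 am–10:30 am, 11:30 am–12:15 pm, 12:30 pm–1:00 pm, 1:45 pm–3:00 pm, 3:15 pm–7:15 pm

Second set merges to 8:45 am–1:45 pm, 3:00 pm–3:15 pm.
A but not B: 1:45 pm–3:00 pm, 3:15 pm–7:15 pm.
B but not A: 8:45 am–10:30 am, 11:30 am–12:15 pm, 12:30 pm–1:00 pm.
Combining gives A △ B.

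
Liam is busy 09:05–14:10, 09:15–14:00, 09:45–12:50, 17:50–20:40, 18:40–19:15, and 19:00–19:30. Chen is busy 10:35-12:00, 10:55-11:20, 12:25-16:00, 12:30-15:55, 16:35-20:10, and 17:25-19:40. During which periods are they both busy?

First set merges to 09:05-14:10, 17:50-20:40.
Second set merges to 10:35-12:00, 12:25-16:00, 16:35-20:10.
09:05-14:10 overlaps B on 10:35-12:00, 12:25-14:10.
17:50-20:40 overlaps B on 17:50-20:10.

10:35-12:00, 12:25-14:10, 17:50-20:10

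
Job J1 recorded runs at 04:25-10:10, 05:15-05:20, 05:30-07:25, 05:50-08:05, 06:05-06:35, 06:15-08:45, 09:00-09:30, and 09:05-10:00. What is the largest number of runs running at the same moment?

5

Walk the sorted start/end points keeping a running depth.
The depth first hits 5 at 06:15.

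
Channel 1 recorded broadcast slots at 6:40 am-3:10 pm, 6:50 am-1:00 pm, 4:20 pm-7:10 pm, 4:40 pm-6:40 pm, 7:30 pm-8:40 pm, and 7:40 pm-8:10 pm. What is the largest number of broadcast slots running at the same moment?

2

At 6:50 am, 2 of the intervals are simultaneously active.
No point has more.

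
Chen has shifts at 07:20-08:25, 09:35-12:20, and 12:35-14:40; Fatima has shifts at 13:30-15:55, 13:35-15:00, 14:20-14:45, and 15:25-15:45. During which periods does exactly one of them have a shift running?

07:20–08:25, 09:35–12:20, 12:35–13:30, 14:40–15:55

Second set merges to 13:30–15:55.
Only in the first: 07:20–08:25, 09:35–12:20, 12:35–13:30.
Only in the second: 14:40–15:55.
Together these are the periods covered by exactly one.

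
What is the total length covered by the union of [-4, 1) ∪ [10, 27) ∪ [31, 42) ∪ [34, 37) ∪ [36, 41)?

Merged: [-4, 1), [10, 27), [31, 42).
Lengths: 5 + 17 + 11 = 33.

33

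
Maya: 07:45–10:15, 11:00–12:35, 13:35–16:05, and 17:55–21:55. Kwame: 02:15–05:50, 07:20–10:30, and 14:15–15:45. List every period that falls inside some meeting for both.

07:45-10:15, 14:15-15:45

07:45-10:15 meets the second set on 07:45-10:15.
11:00-12:35: no overlap with the second set.
13:35-16:05 meets the second set on 14:15-15:45.
17:55-21:55: no overlap with the second set.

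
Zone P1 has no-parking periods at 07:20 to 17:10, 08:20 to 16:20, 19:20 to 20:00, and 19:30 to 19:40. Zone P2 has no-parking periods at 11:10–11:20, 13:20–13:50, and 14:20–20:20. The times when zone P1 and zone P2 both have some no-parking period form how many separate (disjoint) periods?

4

First set merges to 07:20–17:10, 19:20–20:00.
A ∩ B = 11:10–11:20, 13:20–13:50, 14:20–17:10, 19:20–20:00.
That is 4 disjoint pieces.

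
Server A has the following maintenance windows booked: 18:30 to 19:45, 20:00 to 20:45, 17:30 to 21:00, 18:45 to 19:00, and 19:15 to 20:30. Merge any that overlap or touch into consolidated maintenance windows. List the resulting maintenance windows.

17:30–21:00

Sort by start: 17:30–21:00, 18:30–19:45, 18:45–19:00, 19:15–20:30, 20:00–20:45.
18:30–19:45 overlaps/touches 17:30–21:00 → extend to 17:30–21:00.
18:45–19:00 overlaps/touches 17:30–21:00 → extend to 17:30–21:00.
19:15–20:30 overlaps/touches 17:30–21:00 → extend to 17:30–21:00.
20:00–20:45 overlaps/touches 17:30–21:00 → extend to 17:30–21:00.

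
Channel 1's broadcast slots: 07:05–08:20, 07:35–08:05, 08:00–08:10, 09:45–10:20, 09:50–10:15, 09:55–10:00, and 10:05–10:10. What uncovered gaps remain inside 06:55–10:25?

06:55–07:05, 08:20–09:45, 10:20–10:25

The merged coverage is 07:05–08:20, 09:45–10:20.
Gaps within 06:55–10:25: 06:55–07:05, 08:20–09:45, 10:20–10:25.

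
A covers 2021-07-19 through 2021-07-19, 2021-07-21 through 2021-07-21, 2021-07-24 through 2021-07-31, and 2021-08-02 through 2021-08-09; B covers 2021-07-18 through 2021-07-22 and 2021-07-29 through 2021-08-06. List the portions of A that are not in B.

2021-07-24 through 2021-07-28, 2021-08-07 through 2021-08-09

2021-07-19 through 2021-07-19 lies entirely inside B → drops out.
2021-07-21 through 2021-07-21 lies entirely inside B → drops out.
2021-07-24 through 2021-07-31 with B removed leaves 2021-07-24 through 2021-07-28.
2021-08-02 through 2021-08-09 with B removed leaves 2021-08-07 through 2021-08-09.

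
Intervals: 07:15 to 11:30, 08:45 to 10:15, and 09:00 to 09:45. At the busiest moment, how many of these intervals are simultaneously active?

Walk the sorted start/end points keeping a running depth.
The depth first hits 3 at 09:00.

3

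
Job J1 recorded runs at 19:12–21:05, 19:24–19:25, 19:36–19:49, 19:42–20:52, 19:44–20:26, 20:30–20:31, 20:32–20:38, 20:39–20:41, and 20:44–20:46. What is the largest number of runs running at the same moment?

At 19:44, 4 of the intervals are simultaneously active.
No point has more.

4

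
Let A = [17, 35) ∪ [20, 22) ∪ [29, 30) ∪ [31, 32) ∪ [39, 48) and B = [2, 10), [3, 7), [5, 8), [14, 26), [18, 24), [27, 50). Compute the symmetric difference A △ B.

[2, 10) ∪ [14, 17) ∪ [26, 27) ∪ [35, 39) ∪ [48, 50)

A, merged: [17, 35), [39, 48).
B, merged: [2, 10), [14, 26), [27, 50).
A \ B = [26, 27).
B \ A = [2, 10), [14, 17), [35, 39), [48, 50).
Union of the two gives the symmetric difference.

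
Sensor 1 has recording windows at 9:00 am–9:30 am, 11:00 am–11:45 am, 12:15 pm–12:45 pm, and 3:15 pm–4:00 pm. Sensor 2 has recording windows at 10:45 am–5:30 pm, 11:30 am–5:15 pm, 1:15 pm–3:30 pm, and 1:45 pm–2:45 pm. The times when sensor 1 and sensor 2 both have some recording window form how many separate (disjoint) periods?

3

B, merged: 10:45 am–5:30 pm.
A ∩ B = 11:00 am–11:45 am, 12:15 pm–12:45 pm, 3:15 pm–4:00 pm.
That is 3 disjoint pieces.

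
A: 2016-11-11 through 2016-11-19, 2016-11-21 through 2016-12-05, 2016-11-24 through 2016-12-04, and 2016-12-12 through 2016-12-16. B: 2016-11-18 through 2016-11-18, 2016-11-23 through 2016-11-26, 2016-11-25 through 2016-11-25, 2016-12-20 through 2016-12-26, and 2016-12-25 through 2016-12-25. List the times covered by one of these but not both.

A, merged: 2016-11-11 through 2016-11-19, 2016-11-21 through 2016-12-05, 2016-12-12 through 2016-12-16.
B, merged: 2016-11-18 through 2016-11-18, 2016-11-23 through 2016-11-26, 2016-12-20 through 2016-12-26.
Only in the first: 2016-11-11 through 2016-11-17, 2016-11-19 through 2016-11-19, 2016-11-21 through 2016-11-22, 2016-11-27 through 2016-12-05, 2016-12-12 through 2016-12-16.
Only in the second: 2016-12-20 through 2016-12-26.
Together these are the periods covered by exactly one.

2016-11-11 through 2016-11-17, 2016-11-19 through 2016-11-19, 2016-11-21 through 2016-11-22, 2016-11-27 through 2016-12-05, 2016-12-12 through 2016-12-16, 2016-12-20 through 2016-12-26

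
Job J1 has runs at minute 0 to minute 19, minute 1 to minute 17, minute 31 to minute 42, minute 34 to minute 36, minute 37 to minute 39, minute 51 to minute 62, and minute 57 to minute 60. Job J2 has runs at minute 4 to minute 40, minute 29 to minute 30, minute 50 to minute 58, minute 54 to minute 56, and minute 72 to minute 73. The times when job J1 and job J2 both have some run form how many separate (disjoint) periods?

Merge the first list: minute 0 to minute 19, minute 31 to minute 42, minute 51 to minute 62.
Merge the second list: minute 4 to minute 40, minute 50 to minute 58, minute 72 to minute 73.
A ∩ B = minute 4 to minute 19, minute 31 to minute 40, minute 51 to minute 58.
That is 3 disjoint pieces.

3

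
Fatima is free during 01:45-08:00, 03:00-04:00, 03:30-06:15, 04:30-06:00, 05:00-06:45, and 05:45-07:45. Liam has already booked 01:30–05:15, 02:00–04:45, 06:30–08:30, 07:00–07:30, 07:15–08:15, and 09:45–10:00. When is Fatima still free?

First set merges to 01:45–08:00.
Second set merges to 01:30–05:15, 06:30–08:30, 09:45–10:00.
01:45–08:00 with B removed leaves 05:15–06:30.

05:15–06:30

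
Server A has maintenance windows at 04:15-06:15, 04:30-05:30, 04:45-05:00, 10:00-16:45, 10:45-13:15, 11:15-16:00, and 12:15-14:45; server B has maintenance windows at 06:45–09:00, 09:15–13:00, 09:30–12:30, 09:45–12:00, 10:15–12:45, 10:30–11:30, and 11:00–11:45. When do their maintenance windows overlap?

10:00–13:00

Merge the first list: 04:15–06:15, 10:00–16:45.
Merge the second list: 06:45–09:00, 09:15–13:00.
04:15–06:15 meets no B interval.
10:00–16:45 ∩ B → 10:00–13:00.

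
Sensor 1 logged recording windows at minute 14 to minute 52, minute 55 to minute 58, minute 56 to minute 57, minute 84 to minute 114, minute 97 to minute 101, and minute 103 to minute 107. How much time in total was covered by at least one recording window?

Merged: minute 14 to minute 52, minute 55 to minute 58, minute 84 to minute 114.
Lengths: 38 minutes + 3 minutes + 30 minutes = 71 minutes.

71 minutes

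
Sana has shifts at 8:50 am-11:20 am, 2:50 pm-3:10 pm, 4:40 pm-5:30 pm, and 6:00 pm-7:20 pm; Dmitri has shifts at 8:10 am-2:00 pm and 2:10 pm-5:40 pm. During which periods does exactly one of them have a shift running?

8:10 am-8:50 am, 11:20 am-2:00 pm, 2:10 pm-2:50 pm, 3:10 pm-4:40 pm, 5:30 pm-5:40 pm, 6:00 pm-7:20 pm

A but not B: 6:00 pm-7:20 pm.
B but not A: 8:10 am-8:50 am, 11:20 am-2:00 pm, 2:10 pm-2:50 pm, 3:10 pm-4:40 pm, 5:30 pm-5:40 pm.
Combining gives A △ B.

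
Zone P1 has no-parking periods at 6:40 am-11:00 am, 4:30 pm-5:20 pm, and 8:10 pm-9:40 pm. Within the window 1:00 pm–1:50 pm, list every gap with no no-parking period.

1:00 pm–1:50 pm

Covered (merged): 6:40 am–11:00 am, 4:30 pm–5:20 pm, 8:10 pm–9:40 pm.
Complement within 1:00 pm–1:50 pm: 1:00 pm–1:50 pm.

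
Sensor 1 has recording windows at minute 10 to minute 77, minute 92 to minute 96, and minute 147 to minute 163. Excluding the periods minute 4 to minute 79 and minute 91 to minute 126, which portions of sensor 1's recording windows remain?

minute 10 to minute 77: fully covered by B → removed.
minute 92 to minute 96: fully covered by B → removed.
minute 147 to minute 163: no B overlap → unchanged.

minute 147 to minute 163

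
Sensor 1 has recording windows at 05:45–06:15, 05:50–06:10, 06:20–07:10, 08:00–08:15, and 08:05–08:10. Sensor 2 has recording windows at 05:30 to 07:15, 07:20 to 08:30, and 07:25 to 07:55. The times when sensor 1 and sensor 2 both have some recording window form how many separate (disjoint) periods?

3

Merge the first list: 05:45-06:15, 06:20-07:10, 08:00-08:15.
Merge the second list: 05:30-07:15, 07:20-08:30.
A ∩ B = 05:45-06:15, 06:20-07:10, 08:00-08:15.
That is 3 disjoint pieces.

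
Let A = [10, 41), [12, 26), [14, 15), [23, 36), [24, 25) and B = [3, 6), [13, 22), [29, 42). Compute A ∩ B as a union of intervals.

A, merged: [10, 41).
[10, 41) overlaps B on [13, 22), [29, 41).

[13, 22) ∪ [29, 41)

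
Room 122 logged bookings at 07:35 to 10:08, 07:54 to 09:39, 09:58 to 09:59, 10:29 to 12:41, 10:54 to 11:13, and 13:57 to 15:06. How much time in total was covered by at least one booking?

5 h 54 min

Merged: 07:35-10:08, 10:29-12:41, 13:57-15:06.
Lengths: 2 h 33 min + 2 h 12 min + 1 h 9 min = 5 h 54 min.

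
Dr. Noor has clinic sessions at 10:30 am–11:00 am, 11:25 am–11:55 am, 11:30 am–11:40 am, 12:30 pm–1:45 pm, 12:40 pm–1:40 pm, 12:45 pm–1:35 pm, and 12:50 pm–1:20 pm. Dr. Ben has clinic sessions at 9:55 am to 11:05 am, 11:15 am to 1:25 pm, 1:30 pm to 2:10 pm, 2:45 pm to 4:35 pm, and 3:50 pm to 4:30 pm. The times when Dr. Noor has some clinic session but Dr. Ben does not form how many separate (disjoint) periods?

1

A, merged: 10:30 am–11:00 am, 11:25 am–11:55 am, 12:30 pm–1:45 pm.
B, merged: 9:55 am–11:05 am, 11:15 am–1:25 pm, 1:30 pm–2:10 pm, 2:45 pm–4:35 pm.
A \ B = 1:25 pm–1:30 pm.
That is 1 disjoint piece.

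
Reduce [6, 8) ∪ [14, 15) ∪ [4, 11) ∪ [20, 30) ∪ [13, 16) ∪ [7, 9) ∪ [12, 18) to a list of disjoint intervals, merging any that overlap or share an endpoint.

Sort by start: [4, 11), [6, 8), [7, 9), [12, 18), [13, 16), [14, 15), [20, 30).
[6, 8) overlaps/touches [4, 11) → extend to [4, 11).
[7, 9) overlaps/touches [4, 11) → extend to [4, 11).
[12, 18) is disjoint → start new block.
[13, 16) overlaps/touches [12, 18) → extend to [12, 18).
[14, 15) overlaps/touches [12, 18) → extend to [12, 18).
[20, 30) is disjoint → start new block.

[4, 11) ∪ [12, 18) ∪ [20, 30)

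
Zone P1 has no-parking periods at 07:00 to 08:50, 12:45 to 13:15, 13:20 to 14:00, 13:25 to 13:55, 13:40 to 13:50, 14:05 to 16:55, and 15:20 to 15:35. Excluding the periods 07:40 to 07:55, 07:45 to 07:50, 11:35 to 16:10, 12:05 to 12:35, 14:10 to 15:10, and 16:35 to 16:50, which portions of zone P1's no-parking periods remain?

07:00–07:40, 07:55–08:50, 16:10–16:35, 16:50–16:55

First set merges to 07:00–08:50, 12:45–13:15, 13:20–14:00, 14:05–16:55.
Second set merges to 07:40–07:55, 11:35–16:10, 16:35–16:50.
07:00–08:50 with B removed leaves 07:00–07:40, 07:55–08:50.
12:45–13:15 lies entirely inside B → drops out.
13:20–14:00 lies entirely inside B → drops out.
14:05–16:55 with B removed leaves 16:10–16:35, 16:50–16:55.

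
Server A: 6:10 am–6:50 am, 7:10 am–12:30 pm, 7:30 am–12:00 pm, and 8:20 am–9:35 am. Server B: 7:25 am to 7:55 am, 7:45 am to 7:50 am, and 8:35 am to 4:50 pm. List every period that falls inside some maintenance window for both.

7:25 am–7:55 am, 8:35 am–12:30 pm

A, merged: 6:10 am–6:50 am, 7:10 am–12:30 pm.
B, merged: 7:25 am–7:55 am, 8:35 am–4:50 pm.
6:10 am–6:50 am falls entirely outside B.
7:10 am–12:30 pm overlaps B on 7:25 am–7:55 am, 8:35 am–12:30 pm.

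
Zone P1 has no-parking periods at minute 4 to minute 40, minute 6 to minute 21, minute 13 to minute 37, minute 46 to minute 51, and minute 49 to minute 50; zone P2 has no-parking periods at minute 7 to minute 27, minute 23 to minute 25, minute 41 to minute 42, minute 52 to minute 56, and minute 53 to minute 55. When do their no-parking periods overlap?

First set merges to minute 4 to minute 40, minute 46 to minute 51.
Second set merges to minute 7 to minute 27, minute 41 to minute 42, minute 52 to minute 56.
minute 4 to minute 40 overlaps B on minute 7 to minute 27.
minute 46 to minute 51 falls entirely outside B.

minute 7 to minute 27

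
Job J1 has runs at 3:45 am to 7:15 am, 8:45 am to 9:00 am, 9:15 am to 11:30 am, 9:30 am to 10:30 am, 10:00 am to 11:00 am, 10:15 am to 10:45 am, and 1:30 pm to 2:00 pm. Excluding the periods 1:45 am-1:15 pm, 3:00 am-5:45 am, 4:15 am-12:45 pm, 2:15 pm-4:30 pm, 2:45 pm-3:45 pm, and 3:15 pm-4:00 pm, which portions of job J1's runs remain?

1:30 pm–2:00 pm

A, merged: 3:45 am–7:15 am, 8:45 am–9:00 am, 9:15 am–11:30 am, 1:30 pm–2:00 pm.
B, merged: 1:45 am–1:15 pm, 2:15 pm–4:30 pm.
3:45 am–7:15 am: fully covered by B → removed.
8:45 am–9:00 am: fully covered by B → removed.
9:15 am–11:30 am: fully covered by B → removed.
1:30 pm–2:00 pm: no B overlap → unchanged.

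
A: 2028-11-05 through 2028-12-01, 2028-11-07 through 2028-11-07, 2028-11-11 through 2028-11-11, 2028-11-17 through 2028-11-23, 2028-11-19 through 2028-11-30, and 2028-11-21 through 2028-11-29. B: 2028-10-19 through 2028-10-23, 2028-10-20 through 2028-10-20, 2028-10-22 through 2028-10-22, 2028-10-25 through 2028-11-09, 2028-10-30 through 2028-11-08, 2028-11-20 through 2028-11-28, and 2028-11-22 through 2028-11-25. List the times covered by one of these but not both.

Merge the first list: 2028-11-05 through 2028-12-01.
Merge the second list: 2028-10-19 through 2028-10-23, 2028-10-25 through 2028-11-09, 2028-11-20 through 2028-11-28.
A but not B: 2028-11-10 through 2028-11-19, 2028-11-29 through 2028-12-01.
B but not A: 2028-10-19 through 2028-10-23, 2028-10-25 through 2028-11-04.
Combining gives A △ B.

2028-10-19 through 2028-10-23, 2028-10-25 through 2028-11-04, 2028-11-10 through 2028-11-19, 2028-11-29 through 2028-12-01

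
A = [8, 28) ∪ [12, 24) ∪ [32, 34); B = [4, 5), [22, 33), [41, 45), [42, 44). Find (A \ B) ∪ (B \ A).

A, merged: [8, 28), [32, 34).
B, merged: [4, 5), [22, 33), [41, 45).
Only in the first: [8, 22), [33, 34).
Only in the second: [4, 5), [28, 32), [41, 45).
Together these are the periods covered by exactly one.

[4, 5) ∪ [8, 22) ∪ [28, 32) ∪ [33, 34) ∪ [41, 45)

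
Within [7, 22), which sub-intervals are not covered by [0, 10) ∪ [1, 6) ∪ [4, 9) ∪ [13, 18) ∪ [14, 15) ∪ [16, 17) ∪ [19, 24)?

[10, 13) ∪ [18, 19)

Covered (merged): [0, 10), [13, 18), [19, 24).
Uncovered inside [7, 22): [10, 13), [18, 19).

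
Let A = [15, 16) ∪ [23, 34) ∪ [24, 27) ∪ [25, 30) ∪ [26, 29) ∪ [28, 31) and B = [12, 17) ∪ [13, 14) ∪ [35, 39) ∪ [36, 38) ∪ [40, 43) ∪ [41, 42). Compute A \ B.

Merge the first list: [15, 16), [23, 34).
Merge the second list: [12, 17), [35, 39), [40, 43).
[15, 16): fully covered by B → removed.
[23, 34): no B overlap → unchanged.

[23, 34)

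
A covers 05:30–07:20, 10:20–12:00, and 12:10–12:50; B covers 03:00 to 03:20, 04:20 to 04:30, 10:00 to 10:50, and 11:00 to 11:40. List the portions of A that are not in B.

05:30–07:20 is untouched.
10:20–12:00 with B removed leaves 10:50–11:00, 11:40–12:00.
12:10–12:50 is untouched.

05:30–07:20, 10:50–11:00, 11:40–12:00, 12:10–12:50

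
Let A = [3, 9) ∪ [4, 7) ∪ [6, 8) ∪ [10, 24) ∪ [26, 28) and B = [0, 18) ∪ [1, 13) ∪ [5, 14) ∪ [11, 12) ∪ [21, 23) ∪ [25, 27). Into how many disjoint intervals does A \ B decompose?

3

First set merges to [3, 9), [10, 24), [26, 28).
Second set merges to [0, 18), [21, 23), [25, 27).
A \ B = [18, 21), [23, 24), [27, 28).
That is 3 disjoint pieces.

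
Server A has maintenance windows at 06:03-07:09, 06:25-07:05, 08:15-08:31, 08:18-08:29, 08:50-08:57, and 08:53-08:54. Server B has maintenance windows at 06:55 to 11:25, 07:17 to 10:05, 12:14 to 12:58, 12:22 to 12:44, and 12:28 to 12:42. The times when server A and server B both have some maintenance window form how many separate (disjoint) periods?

Merge the first list: 06:03–07:09, 08:15–08:31, 08:50–08:57.
Merge the second list: 06:55–11:25, 12:14–12:58.
A ∩ B = 06:55–07:09, 08:15–08:31, 08:50–08:57.
That is 3 disjoint pieces.

3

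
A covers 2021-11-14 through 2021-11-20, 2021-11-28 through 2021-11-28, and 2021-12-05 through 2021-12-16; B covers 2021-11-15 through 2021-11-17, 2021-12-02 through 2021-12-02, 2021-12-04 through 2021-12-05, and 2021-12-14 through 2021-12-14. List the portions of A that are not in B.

2021-11-14 through 2021-11-14, 2021-11-18 through 2021-11-20, 2021-11-28 through 2021-11-28, 2021-12-06 through 2021-12-13, 2021-12-15 through 2021-12-16

2021-11-14 through 2021-11-20 with B removed leaves 2021-11-14 through 2021-11-14, 2021-11-18 through 2021-11-20.
2021-11-28 through 2021-11-28 is untouched.
2021-12-05 through 2021-12-16 with B removed leaves 2021-12-06 through 2021-12-13, 2021-12-15 through 2021-12-16.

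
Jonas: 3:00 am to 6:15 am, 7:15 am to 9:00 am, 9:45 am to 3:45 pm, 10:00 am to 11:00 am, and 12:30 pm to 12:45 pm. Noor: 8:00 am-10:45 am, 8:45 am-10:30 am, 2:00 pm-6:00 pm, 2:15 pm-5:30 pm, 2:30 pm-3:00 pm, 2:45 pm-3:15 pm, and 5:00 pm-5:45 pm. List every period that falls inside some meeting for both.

Merge the first list: 3:00 am-6:15 am, 7:15 am-9:00 am, 9:45 am-3:45 pm.
Merge the second list: 8:00 am-10:45 am, 2:00 pm-6:00 pm.
3:00 am-6:15 am falls entirely outside B.
7:15 am-9:00 am overlaps B on 8:00 am-9:00 am.
9:45 am-3:45 pm overlaps B on 9:45 am-10:45 am, 2:00 pm-3:45 pm.

8:00 am-9:00 am, 9:45 am-10:45 am, 2:00 pm-3:45 pm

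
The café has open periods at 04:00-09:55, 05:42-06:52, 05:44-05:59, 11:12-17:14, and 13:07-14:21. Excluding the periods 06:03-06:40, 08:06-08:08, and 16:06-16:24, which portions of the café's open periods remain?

04:00-06:03, 06:40-08:06, 08:08-09:55, 11:12-16:06, 16:24-17:14

First set merges to 04:00-09:55, 11:12-17:14.
04:00-09:55 minus B → 04:00-06:03, 06:40-08:06, 08:08-09:55.
11:12-17:14 minus B → 11:12-16:06, 16:24-17:14.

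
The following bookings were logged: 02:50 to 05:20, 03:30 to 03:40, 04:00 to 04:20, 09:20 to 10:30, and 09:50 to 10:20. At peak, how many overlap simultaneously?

2

Sweep endpoints in order; track running count of active intervals.
Peak of 2 reached at 03:30.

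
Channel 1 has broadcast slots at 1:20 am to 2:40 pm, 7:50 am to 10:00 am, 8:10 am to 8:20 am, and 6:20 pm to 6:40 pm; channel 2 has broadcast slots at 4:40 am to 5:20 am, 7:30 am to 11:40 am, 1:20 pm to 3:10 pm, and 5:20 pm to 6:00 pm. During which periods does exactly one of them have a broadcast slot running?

1:20 am-4:40 am, 5:20 am-7:30 am, 11:40 am-1:20 pm, 2:40 pm-3:10 pm, 5:20 pm-6:00 pm, 6:20 pm-6:40 pm

A, merged: 1:20 am-2:40 pm, 6:20 pm-6:40 pm.
A but not B: 1:20 am-4:40 am, 5:20 am-7:30 am, 11:40 am-1:20 pm, 6:20 pm-6:40 pm.
B but not A: 2:40 pm-3:10 pm, 5:20 pm-6:00 pm.
Combining gives A △ B.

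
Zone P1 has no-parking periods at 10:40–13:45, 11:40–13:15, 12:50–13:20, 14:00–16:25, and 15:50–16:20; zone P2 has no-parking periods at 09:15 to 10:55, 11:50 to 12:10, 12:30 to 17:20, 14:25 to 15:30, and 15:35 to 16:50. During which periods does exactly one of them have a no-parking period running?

09:15–10:40, 10:55–11:50, 12:10–12:30, 13:45–14:00, 16:25–17:20

A, merged: 10:40–13:45, 14:00–16:25.
B, merged: 09:15–10:55, 11:50–12:10, 12:30–17:20.
A but not B: 10:55–11:50, 12:10–12:30.
B but not A: 09:15–10:40, 13:45–14:00, 16:25–17:20.
Combining gives A △ B.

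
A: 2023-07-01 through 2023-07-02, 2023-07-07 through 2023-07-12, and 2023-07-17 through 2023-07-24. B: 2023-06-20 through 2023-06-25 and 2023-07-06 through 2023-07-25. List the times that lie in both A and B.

2023-07-01 through 2023-07-02 meets no B interval.
2023-07-07 through 2023-07-12 ∩ B → 2023-07-07 through 2023-07-12.
2023-07-17 through 2023-07-24 ∩ B → 2023-07-17 through 2023-07-24.

2023-07-07 through 2023-07-12, 2023-07-17 through 2023-07-24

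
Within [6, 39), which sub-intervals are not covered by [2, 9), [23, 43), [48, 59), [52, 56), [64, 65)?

After merging, the occupied span is [2, 9), [23, 43), [48, 59), [64, 65).
Complement within [6, 39): [9, 23).

[9, 23)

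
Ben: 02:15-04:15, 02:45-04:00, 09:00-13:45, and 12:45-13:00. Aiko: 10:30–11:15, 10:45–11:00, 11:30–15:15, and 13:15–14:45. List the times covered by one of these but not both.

Merge the first list: 02:15–04:15, 09:00–13:45.
Merge the second list: 10:30–11:15, 11:30–15:15.
Only in the first: 02:15–04:15, 09:00–10:30, 11:15–11:30.
Only in the second: 13:45–15:15.
Together these are the periods covered by exactly one.

02:15–04:15, 09:00–10:30, 11:15–11:30, 13:45–15:15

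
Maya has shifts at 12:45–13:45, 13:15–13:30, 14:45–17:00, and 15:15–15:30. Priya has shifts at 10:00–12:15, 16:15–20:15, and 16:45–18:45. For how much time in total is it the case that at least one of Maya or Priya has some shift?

A, merged: 12:45–13:45, 14:45–17:00.
B, merged: 10:00–12:15, 16:15–20:15.
A ∪ B = 10:00–12:15, 12:45–13:45, 14:45–20:15.
Total: 2 h 15 min + 1 h + 5 h 30 min = 8 h 45 min.

8 h 45 min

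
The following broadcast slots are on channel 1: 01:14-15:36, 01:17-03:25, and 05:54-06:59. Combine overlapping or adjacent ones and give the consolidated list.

01:17–03:25 overlaps/touches 01:14–15:36 → extend to 01:14–15:36.
05:54–06:59 overlaps/touches 01:14–15:36 → extend to 01:14–15:36.

01:14–15:36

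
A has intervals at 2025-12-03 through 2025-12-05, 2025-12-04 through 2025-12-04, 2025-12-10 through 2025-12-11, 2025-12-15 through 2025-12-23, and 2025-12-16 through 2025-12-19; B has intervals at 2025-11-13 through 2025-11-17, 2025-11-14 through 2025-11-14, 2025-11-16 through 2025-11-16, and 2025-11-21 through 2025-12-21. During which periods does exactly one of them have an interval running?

2025-11-13 through 2025-11-17, 2025-11-21 through 2025-12-02, 2025-12-06 through 2025-12-09, 2025-12-12 through 2025-12-14, 2025-12-22 through 2025-12-23

A, merged: 2025-12-03 through 2025-12-05, 2025-12-10 through 2025-12-11, 2025-12-15 through 2025-12-23.
B, merged: 2025-11-13 through 2025-11-17, 2025-11-21 through 2025-12-21.
A \ B = 2025-12-22 through 2025-12-23.
B \ A = 2025-11-13 through 2025-11-17, 2025-11-21 through 2025-12-02, 2025-12-06 through 2025-12-09, 2025-12-12 through 2025-12-14.
Union of the two gives the symmetric difference.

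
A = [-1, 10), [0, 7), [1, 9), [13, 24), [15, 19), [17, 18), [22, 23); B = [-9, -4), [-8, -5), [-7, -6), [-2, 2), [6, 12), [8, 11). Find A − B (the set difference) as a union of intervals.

First set merges to [-1, 10), [13, 24).
Second set merges to [-9, -4), [-2, 2), [6, 12).
[-1, 10) minus B → [2, 6).
[13, 24): no B overlap → unchanged.

[2, 6) ∪ [13, 24)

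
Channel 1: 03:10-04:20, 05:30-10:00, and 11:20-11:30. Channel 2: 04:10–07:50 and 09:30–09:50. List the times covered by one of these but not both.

03:10–04:10, 04:20–05:30, 07:50–09:30, 09:50–10:00, 11:20–11:30

A but not B: 03:10–04:10, 07:50–09:30, 09:50–10:00, 11:20–11:30.
B but not A: 04:20–05:30.
Combining gives A △ B.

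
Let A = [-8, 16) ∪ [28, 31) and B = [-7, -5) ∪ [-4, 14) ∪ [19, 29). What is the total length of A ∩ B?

A ∩ B = [-7, -5), [-4, 14), [28, 29).
Total: 2 + 18 + 1 = 21.

21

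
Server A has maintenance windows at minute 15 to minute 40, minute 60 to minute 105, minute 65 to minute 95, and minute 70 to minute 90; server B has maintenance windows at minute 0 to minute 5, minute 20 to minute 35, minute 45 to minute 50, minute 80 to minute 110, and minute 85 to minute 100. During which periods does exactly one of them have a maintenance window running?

minute 0 to minute 5, minute 15 to minute 20, minute 35 to minute 40, minute 45 to minute 50, minute 60 to minute 80, minute 105 to minute 110

First set merges to minute 15 to minute 40, minute 60 to minute 105.
Second set merges to minute 0 to minute 5, minute 20 to minute 35, minute 45 to minute 50, minute 80 to minute 110.
Only in the first: minute 15 to minute 20, minute 35 to minute 40, minute 60 to minute 80.
Only in the second: minute 0 to minute 5, minute 45 to minute 50, minute 105 to minute 110.
Together these are the periods covered by exactly one.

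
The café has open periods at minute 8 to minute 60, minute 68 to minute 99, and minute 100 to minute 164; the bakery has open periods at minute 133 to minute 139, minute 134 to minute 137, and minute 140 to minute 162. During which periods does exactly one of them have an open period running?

minute 8 to minute 60, minute 68 to minute 99, minute 100 to minute 133, minute 139 to minute 140, minute 162 to minute 164

B, merged: minute 133 to minute 139, minute 140 to minute 162.
Only in the first: minute 8 to minute 60, minute 68 to minute 99, minute 100 to minute 133, minute 139 to minute 140, minute 162 to minute 164.
Only in the second: none.
Together these are the periods covered by exactly one.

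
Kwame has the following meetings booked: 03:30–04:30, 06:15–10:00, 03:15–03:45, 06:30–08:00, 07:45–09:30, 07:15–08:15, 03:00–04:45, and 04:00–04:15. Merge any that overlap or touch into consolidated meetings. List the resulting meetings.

Sort by start: 03:00–04:45, 03:15–03:45, 03:30–04:30, 04:00–04:15, 06:15–10:00, 06:30–08:00, 07:15–08:15, 07:45–09:30.
03:15–03:45 overlaps/touches 03:00–04:45 → extend to 03:00–04:45.
03:30–04:30 overlaps/touches 03:00–04:45 → extend to 03:00–04:45.
04:00–04:15 overlaps/touches 03:00–04:45 → extend to 03:00–04:45.
06:15–10:00 is disjoint → start new block.
06:30–08:00 overlaps/touches 06:15–10:00 → extend to 06:15–10:00.
07:15–08:15 overlaps/touches 06:15–10:00 → extend to 06:15–10:00.
07:45–09:30 overlaps/touches 06:15–10:00 → extend to 06:15–10:00.

03:00–04:45, 06:15–10:00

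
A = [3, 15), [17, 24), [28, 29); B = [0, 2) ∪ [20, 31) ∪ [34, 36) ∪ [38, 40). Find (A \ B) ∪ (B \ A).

A \ B = [3, 15), [17, 20).
B \ A = [0, 2), [24, 28), [29, 31), [34, 36), [38, 40).
Union of the two gives the symmetric difference.

[0, 2) ∪ [3, 15) ∪ [17, 20) ∪ [24, 28) ∪ [29, 31) ∪ [34, 36) ∪ [38, 40)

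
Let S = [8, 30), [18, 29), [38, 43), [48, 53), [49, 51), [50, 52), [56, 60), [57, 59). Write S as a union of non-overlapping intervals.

[8, 30) ∪ [38, 43) ∪ [48, 53) ∪ [56, 60)

[18, 29) overlaps/touches [8, 30) → extend to [8, 30).
[38, 43) is disjoint → start new block.
[48, 53) is disjoint → start new block.
[49, 51) overlaps/touches [48, 53) → extend to [48, 53).
[50, 52) overlaps/touches [48, 53) → extend to [48, 53).
[56, 60) is disjoint → start new block.
[57, 59) overlaps/touches [56, 60) → extend to [56, 60).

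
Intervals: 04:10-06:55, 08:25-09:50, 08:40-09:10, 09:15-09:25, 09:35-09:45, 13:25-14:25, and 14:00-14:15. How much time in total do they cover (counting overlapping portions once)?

Merged: 04:10–06:55, 08:25–09:50, 13:25–14:25.
Lengths: 2 h 45 min + 1 h 25 min + 1 h = 5 h 10 min.

5 h 10 min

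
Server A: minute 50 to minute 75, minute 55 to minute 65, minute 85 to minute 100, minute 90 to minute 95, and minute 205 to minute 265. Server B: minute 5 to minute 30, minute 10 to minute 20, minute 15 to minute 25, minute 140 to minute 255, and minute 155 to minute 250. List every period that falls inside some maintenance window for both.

minute 205 to minute 255

Merge the first list: minute 50 to minute 75, minute 85 to minute 100, minute 205 to minute 265.
Merge the second list: minute 5 to minute 30, minute 140 to minute 255.
minute 50 to minute 75 meets no B interval.
minute 85 to minute 100 meets no B interval.
minute 205 to minute 265 ∩ B → minute 205 to minute 255.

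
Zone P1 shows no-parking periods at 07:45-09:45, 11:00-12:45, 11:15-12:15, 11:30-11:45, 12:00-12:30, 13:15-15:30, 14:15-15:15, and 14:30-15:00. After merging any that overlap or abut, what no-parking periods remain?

07:45-09:45, 11:00-12:45, 13:15-15:30

11:00-12:45 is disjoint → start new block.
11:15-12:15 overlaps/touches 11:00-12:45 → extend to 11:00-12:45.
11:30-11:45 overlaps/touches 11:00-12:45 → extend to 11:00-12:45.
12:00-12:30 overlaps/touches 11:00-12:45 → extend to 11:00-12:45.
13:15-15:30 is disjoint → start new block.
14:15-15:15 overlaps/touches 13:15-15:30 → extend to 13:15-15:30.
14:30-15:00 overlaps/touches 13:15-15:30 → extend to 13:15-15:30.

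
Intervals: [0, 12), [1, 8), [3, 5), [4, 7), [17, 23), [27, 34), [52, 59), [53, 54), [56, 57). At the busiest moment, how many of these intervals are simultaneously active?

4

At 4, 4 of the intervals are simultaneously active.
No point has more.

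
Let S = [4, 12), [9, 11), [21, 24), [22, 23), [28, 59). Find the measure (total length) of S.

42

Merged: [4, 12), [21, 24), [28, 59).
Lengths: 8 + 3 + 31 = 42.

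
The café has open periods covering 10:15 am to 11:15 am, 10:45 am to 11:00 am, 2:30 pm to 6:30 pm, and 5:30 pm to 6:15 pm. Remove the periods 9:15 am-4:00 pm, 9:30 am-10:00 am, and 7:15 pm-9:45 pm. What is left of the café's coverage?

4:00 pm–6:30 pm

A, merged: 10:15 am–11:15 am, 2:30 pm–6:30 pm.
B, merged: 9:15 am–4:00 pm, 7:15 pm–9:45 pm.
10:15 am–11:15 am lies entirely inside B → drops out.
2:30 pm–6:30 pm with B removed leaves 4:00 pm–6:30 pm.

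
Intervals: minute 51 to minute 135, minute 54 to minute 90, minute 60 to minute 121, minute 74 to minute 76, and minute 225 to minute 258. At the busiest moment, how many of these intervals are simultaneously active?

Sweep endpoints in order; track running count of active intervals.
Peak of 4 reached at minute 74.

4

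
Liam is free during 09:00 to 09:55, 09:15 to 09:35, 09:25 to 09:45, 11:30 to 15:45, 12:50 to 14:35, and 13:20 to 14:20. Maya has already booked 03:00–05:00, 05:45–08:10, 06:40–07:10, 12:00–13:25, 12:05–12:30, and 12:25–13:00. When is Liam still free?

09:00–09:55, 11:30–12:00, 13:25–15:45

A, merged: 09:00–09:55, 11:30–15:45.
B, merged: 03:00–05:00, 05:45–08:10, 12:00–13:25.
09:00–09:55: no B overlap → unchanged.
11:30–15:45 minus B → 11:30–12:00, 13:25–15:45.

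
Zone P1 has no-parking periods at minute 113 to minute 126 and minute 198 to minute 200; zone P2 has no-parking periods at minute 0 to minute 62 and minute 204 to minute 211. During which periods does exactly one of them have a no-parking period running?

A but not B: minute 113 to minute 126, minute 198 to minute 200.
B but not A: minute 0 to minute 62, minute 204 to minute 211.
Combining gives A △ B.

minute 0 to minute 62, minute 113 to minute 126, minute 198 to minute 200, minute 204 to minute 211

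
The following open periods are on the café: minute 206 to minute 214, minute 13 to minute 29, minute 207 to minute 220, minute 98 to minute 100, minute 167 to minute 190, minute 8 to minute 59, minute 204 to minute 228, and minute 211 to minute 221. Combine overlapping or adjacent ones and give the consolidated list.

minute 8 to minute 59, minute 98 to minute 100, minute 167 to minute 190, minute 204 to minute 228

Sort by start: minute 8 to minute 59, minute 13 to minute 29, minute 98 to minute 100, minute 167 to minute 190, minute 204 to minute 228, minute 206 to minute 214, minute 207 to minute 220, minute 211 to minute 221.
minute 13 to minute 29 overlaps/touches minute 8 to minute 59 → extend to minute 8 to minute 59.
minute 98 to minute 100 is disjoint → start new block.
minute 167 to minute 190 is disjoint → start new block.
minute 204 to minute 228 is disjoint → start new block.
minute 206 to minute 214 overlaps/touches minute 204 to minute 228 → extend to minute 204 to minute 228.
minute 207 to minute 220 overlaps/touches minute 204 to minute 228 → extend to minute 204 to minute 228.
minute 211 to minute 221 overlaps/touches minute 204 to minute 228 → extend to minute 204 to minute 228.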